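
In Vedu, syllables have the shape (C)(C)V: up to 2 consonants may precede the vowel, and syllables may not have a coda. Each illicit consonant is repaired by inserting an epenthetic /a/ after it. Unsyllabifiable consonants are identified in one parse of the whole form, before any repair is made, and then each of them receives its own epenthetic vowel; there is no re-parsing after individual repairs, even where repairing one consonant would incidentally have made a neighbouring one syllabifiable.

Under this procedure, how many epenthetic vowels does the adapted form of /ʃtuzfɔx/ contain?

The unsyllabifiable consonants are /x/; each receives one epenthetic vowel.

1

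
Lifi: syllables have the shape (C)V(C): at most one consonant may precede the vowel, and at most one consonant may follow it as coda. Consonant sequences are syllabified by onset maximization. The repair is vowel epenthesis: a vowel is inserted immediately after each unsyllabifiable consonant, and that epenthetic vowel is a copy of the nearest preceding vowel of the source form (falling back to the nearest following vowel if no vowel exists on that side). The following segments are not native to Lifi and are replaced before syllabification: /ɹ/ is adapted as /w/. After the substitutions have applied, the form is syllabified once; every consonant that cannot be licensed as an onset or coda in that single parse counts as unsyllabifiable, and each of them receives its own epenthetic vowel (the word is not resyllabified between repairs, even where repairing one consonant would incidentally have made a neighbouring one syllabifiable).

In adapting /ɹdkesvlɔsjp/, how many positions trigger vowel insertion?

5

After substitution the input is /wdkesvlɔsjp/.
The unsyllabifiable consonants are /w/, /d/, /v/, /j/, /p/; each receives one epenthetic vowel.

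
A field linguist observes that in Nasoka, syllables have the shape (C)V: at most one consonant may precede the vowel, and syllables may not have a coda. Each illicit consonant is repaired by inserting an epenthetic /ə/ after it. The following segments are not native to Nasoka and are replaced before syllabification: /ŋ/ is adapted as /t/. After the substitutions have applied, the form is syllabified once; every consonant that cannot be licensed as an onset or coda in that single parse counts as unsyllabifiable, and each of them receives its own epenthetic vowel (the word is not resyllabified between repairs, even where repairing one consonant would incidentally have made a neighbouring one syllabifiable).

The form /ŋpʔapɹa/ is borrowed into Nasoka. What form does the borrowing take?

Substitution: /ŋ/ → /t/, giving /tpʔapɹa/.
Syllabifying with onset maximization leaves /t/, /p/, /p/ stranded (no codas are permitted; onsets are limited to one consonant).
Epenthesis after each stranded consonant: /t/ → /tə/, /p/ → /pə/, /p/ → /pə/.

təpəʔapəɹa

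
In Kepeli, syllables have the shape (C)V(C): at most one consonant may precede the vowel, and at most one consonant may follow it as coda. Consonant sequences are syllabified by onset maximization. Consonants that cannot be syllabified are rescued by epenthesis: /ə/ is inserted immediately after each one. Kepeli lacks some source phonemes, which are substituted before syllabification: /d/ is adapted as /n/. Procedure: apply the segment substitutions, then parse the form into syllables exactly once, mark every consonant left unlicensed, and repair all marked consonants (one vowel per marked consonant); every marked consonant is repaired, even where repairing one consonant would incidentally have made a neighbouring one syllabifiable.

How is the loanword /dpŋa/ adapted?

Substitution: /d/ → /n/, giving /npŋa/.
Under (C)V(C), the unsyllabifiable consonants are /n/, /p/ (at most one coda consonant is licensed; onsets are limited to one consonant).
Epenthesis after each stranded consonant: /n/ → /nə/, /p/ → /pə/.

nəpəŋa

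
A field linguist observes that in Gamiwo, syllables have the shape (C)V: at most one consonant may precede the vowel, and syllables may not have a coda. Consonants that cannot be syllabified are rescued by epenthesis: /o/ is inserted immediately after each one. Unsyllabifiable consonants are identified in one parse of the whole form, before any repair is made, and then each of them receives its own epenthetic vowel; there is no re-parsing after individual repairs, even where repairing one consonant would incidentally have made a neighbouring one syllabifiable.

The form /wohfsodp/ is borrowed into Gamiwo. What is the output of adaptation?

wohofosodopo

Syllabifying with onset maximization leaves /h/, /f/, /d/, /p/ stranded (no codas are permitted; onsets are limited to one consonant).
Inserting the epenthetic vowel yields /h/ → /ho/, /f/ → /fo/, /d/ → /do/, /p/ → /po/.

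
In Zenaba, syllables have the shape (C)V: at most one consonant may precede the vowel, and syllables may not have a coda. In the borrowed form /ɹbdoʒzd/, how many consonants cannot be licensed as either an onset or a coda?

The consonants /ɹ/, /b/, /ʒ/, /z/, /d/ cannot be parsed into a legal (C)V syllable (no codas are permitted; onsets are limited to one consonant).

5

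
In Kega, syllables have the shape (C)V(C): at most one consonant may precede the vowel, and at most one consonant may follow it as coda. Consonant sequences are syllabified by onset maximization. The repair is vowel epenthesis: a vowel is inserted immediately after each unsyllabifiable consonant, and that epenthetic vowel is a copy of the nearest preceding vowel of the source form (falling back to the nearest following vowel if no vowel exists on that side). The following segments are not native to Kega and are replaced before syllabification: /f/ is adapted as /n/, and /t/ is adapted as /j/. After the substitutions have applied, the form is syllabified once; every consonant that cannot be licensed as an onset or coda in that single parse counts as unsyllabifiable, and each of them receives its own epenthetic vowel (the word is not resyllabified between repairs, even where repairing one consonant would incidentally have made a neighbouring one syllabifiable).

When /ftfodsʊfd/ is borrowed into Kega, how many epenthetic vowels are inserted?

3

After substitution the input is /njnodsʊnd/.
The unsyllabifiable consonants are /n/, /j/, /d/; each receives one epenthetic vowel.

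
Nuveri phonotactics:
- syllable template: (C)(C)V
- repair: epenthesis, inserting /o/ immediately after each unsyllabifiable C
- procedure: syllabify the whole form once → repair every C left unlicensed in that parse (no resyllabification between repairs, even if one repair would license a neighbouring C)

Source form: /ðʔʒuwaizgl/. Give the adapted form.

ðoʔʒuwaizogolo

The consonants /ð/, /z/, /g/, /l/ cannot be parsed into a legal (C)(C)V syllable (no codas are permitted; onsets may contain at most 2 consonants).
Inserting the epenthetic vowel yields /ð/ → /ðo/, /z/ → /zo/, /g/ → /go/, /l/ → /lo/.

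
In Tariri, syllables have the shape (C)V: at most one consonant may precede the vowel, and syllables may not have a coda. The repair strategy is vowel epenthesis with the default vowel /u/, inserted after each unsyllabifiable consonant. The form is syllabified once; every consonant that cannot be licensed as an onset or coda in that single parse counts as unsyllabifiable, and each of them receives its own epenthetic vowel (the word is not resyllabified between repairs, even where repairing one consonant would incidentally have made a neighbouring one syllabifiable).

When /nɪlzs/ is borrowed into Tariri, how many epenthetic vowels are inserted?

3

The unsyllabifiable consonants are /l/, /z/, /s/; each receives one epenthetic vowel.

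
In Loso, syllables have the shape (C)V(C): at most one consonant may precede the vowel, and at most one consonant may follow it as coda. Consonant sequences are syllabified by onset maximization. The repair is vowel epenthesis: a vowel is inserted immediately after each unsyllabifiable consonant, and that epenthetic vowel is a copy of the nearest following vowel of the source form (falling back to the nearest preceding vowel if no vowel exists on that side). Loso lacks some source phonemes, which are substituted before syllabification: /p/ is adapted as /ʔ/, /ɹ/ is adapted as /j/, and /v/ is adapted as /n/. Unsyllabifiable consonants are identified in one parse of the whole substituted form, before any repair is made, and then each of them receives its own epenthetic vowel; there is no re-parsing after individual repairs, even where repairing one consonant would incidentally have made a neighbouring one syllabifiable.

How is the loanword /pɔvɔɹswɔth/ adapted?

ʔɔnɔjsɔwɔthɔ

Substitution: /p/ → /ʔ/, /v/ → /n/, /ɹ/ → /j/, giving /ʔɔnɔjswɔth/.
The consonants /s/, /h/ cannot be parsed into a legal (C)V(C) syllable (at most one coda consonant is licensed; onsets are limited to one consonant).
Each unlicensed consonant becomes the onset of a new syllable: /s/ → /sɔ/, /h/ → /hɔ/.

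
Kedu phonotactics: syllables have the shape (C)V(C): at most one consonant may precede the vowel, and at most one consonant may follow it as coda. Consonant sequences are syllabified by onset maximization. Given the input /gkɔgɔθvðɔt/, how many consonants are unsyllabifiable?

2

The consonants /g/, /v/ cannot be parsed into a legal (C)V(C) syllable (at most one coda consonant is licensed; onsets are limited to one consonant).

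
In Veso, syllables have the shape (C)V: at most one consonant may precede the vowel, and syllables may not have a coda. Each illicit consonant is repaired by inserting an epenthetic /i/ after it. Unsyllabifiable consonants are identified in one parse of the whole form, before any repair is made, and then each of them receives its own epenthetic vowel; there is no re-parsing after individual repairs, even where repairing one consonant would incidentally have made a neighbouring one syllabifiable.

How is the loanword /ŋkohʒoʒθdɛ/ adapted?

ŋikohiʒoʒiθidɛ

Syllabifying with onset maximization leaves /ŋ/, /h/, /ʒ/, /θ/ stranded (no codas are permitted; onsets are limited to one consonant).
Inserting the epenthetic vowel yields /ŋ/ → /ŋi/, /h/ → /hi/, /ʒ/ → /ʒi/, /θ/ → /θi/.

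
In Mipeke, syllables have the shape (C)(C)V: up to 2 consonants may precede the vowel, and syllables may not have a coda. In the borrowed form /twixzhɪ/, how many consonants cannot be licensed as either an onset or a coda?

Under (C)(C)V, the unsyllabifiable consonants are /x/ (no codas are permitted; onsets may contain at most 2 consonants).

1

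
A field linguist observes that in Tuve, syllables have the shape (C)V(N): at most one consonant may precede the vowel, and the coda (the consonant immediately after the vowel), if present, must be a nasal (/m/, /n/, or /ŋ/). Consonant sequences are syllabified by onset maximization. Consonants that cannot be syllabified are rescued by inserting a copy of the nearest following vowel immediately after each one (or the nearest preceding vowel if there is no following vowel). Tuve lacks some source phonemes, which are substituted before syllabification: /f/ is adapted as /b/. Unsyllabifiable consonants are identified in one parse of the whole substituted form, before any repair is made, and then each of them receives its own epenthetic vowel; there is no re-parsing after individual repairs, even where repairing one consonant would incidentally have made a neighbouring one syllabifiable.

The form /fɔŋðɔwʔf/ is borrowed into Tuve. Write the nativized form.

bɔŋðɔwɔʔɔbɔ

Substitution: /f/ → /b/, giving /bɔŋðɔwʔb/.
Under (C)V(N), the unsyllabifiable consonants are /w/, /ʔ/, /b/ (only a nasal (/m/, /n/, or /ŋ/) is licensed in coda position; onsets are limited to one consonant).
Epenthesis after each stranded consonant: /w/ → /wɔ/, /ʔ/ → /ʔɔ/, /b/ → /bɔ/.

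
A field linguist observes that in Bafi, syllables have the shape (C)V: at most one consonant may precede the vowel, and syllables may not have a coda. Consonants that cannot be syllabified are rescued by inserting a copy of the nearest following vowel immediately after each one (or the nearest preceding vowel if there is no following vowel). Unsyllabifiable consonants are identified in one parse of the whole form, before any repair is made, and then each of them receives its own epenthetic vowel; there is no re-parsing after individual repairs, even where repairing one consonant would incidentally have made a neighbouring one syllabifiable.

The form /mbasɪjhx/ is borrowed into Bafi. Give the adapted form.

mabasɪjɪhɪxɪ

The consonants /m/, /j/, /h/, /x/ cannot be parsed into a legal (C)V syllable (no codas are permitted; onsets are limited to one consonant).
Each unlicensed consonant becomes the onset of a new syllable: /m/ → /ma/, /j/ → /jɪ/, /h/ → /hɪ/, /x/ → /xɪ/.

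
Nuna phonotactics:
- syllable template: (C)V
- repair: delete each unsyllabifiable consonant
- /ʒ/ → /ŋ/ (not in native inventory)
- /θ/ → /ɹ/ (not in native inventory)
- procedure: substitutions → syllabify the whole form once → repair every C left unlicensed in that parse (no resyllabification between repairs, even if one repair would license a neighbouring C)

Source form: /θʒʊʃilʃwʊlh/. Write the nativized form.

ŋʊʃiwʊ

Substitution: /θ/ → /ɹ/, /ʒ/ → /ŋ/, giving /ɹŋʊʃilʃwʊlh/.
The consonants /ɹ/, /l/, /ʃ/, /l/, /h/ cannot be parsed into a legal (C)V syllable (no codas are permitted; onsets are limited to one consonant).
Deleting the stranded consonants removes /ɹ/, /l/, /ʃ/, /l/, /h/.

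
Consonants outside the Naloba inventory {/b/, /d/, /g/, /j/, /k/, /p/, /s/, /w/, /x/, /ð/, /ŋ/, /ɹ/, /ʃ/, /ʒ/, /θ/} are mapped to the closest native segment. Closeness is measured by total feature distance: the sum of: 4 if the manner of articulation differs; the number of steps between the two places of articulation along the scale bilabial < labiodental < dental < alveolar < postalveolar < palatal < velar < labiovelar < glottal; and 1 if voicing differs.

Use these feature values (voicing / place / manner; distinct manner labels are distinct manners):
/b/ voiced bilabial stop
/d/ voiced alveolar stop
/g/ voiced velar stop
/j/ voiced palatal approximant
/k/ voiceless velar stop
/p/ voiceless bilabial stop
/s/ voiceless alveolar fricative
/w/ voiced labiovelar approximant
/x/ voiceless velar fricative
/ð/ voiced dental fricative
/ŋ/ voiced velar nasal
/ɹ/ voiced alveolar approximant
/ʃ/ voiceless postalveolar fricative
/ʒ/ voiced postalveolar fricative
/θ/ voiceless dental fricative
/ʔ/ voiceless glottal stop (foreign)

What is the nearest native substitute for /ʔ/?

k

/k/ is closest: same manner (stop), place distance 2 (glottal→velar), same voicing; total 2. Next closest is /g/ at distance 3.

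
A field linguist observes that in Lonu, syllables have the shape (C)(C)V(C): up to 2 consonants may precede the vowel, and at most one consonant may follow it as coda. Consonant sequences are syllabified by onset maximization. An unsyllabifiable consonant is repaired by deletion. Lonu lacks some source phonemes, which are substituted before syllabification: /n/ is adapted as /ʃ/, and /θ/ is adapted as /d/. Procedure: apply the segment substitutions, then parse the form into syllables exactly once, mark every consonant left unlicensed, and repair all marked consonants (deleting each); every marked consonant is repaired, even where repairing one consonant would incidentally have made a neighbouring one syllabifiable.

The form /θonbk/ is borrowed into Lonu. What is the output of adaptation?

doʃ

Substitution: /θ/ → /d/, /n/ → /ʃ/, giving /doʃbk/.
Under (C)(C)V(C), the unsyllabifiable consonants are /b/, /k/ (at most one coda consonant is licensed; onsets may contain at most 2 consonants).
Each unlicensed consonant is deleted: /b/, /k/.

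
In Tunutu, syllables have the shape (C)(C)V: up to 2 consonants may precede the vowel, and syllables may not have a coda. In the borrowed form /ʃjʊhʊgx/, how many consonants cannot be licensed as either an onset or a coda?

Syllabifying with onset maximization leaves /g/, /x/ stranded (no codas are permitted; onsets may contain at most 2 consonants).

2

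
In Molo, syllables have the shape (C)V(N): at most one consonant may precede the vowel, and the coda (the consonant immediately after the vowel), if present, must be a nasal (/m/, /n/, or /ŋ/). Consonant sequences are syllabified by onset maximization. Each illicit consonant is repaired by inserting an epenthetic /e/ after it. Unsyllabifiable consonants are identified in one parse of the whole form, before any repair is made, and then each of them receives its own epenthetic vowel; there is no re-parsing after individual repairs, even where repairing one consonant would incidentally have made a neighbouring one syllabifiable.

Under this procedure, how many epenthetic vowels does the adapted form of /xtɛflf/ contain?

4

The unsyllabifiable consonants are /x/, /f/, /l/, /f/; each receives one epenthetic vowel.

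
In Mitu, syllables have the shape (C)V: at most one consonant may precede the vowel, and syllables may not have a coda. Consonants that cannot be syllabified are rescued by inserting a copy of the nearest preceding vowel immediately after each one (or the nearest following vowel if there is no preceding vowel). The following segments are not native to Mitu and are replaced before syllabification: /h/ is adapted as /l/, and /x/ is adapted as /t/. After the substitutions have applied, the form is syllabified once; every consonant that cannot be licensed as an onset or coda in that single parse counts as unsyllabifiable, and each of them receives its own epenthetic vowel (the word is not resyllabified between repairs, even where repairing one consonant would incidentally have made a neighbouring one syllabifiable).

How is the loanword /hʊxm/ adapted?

lʊtʊmʊ

Substitution: /h/ → /l/, /x/ → /t/, giving /lʊtm/.
Syllabifying with onset maximization leaves /t/, /m/ stranded (no codas are permitted; onsets are limited to one consonant).
Epenthesis after each stranded consonant: /t/ → /tʊ/, /m/ → /mʊ/.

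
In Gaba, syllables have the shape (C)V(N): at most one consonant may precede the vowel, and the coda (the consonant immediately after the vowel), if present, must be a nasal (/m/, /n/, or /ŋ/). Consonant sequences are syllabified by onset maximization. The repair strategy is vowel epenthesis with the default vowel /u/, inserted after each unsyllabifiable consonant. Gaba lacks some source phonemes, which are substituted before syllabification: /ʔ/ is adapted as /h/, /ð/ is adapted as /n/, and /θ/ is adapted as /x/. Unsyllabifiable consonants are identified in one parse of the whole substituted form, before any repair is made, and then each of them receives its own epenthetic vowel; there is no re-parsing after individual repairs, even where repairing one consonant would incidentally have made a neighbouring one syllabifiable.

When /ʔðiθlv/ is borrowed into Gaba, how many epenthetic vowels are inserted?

After substitution the input is /hnixlv/.
The unsyllabifiable consonants are /h/, /x/, /l/, /v/; each receives one epenthetic vowel.

4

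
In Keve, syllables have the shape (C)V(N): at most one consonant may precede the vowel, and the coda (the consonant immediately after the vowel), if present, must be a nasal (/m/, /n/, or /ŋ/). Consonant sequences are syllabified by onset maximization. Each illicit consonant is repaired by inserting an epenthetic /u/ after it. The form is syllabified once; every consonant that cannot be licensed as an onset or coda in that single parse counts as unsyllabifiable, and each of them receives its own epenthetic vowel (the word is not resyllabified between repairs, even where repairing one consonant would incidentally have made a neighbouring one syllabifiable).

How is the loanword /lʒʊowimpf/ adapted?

Under (C)V(N), the unsyllabifiable consonants are /l/, /p/, /f/ (only a nasal (/m/, /n/, or /ŋ/) is licensed in coda position; onsets are limited to one consonant).
Each unlicensed consonant becomes the onset of a new syllable: /l/ → /lu/, /p/ → /pu/, /f/ → /fu/.

luʒʊowimpufu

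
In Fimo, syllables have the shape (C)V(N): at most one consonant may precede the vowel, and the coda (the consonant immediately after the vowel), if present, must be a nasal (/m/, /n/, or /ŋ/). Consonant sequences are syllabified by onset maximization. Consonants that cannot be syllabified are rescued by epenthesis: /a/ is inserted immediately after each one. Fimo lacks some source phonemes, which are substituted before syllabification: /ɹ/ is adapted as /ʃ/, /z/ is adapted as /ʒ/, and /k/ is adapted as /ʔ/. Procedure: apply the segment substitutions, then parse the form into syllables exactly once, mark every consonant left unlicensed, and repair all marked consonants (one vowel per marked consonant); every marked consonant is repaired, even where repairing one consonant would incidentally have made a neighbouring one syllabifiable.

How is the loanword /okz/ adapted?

oʔaʒa

Substitution: /k/ → /ʔ/, /z/ → /ʒ/, giving /oʔʒ/.
Syllabifying with onset maximization leaves /ʔ/, /ʒ/ stranded (only a nasal (/m/, /n/, or /ŋ/) is licensed in coda position; onsets are limited to one consonant).
Each unlicensed consonant becomes the onset of a new syllable: /ʔ/ → /ʔa/, /ʒ/ → /ʒa/.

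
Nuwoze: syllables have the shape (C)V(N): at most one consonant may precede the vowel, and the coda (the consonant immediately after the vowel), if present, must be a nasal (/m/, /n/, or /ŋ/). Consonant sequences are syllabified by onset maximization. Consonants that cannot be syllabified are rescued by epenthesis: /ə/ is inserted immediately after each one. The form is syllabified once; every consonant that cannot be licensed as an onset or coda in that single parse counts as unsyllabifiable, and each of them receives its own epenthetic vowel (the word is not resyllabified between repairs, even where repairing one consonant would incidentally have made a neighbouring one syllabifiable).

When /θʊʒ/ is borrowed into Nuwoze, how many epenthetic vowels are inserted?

1

The unsyllabifiable consonants are /ʒ/; each receives one epenthetic vowel.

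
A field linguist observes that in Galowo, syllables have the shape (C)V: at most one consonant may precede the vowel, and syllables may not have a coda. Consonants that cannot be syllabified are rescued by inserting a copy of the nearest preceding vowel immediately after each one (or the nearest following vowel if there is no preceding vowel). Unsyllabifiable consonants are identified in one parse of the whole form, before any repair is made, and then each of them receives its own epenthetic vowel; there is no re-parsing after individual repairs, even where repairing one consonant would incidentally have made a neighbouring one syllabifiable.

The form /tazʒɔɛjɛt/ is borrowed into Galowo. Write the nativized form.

tazaʒɔɛjɛtɛ

The consonants /z/, /t/ cannot be parsed into a legal (C)V syllable (no codas are permitted; onsets are limited to one consonant).
Epenthesis after each stranded consonant: /z/ → /za/, /t/ → /tɛ/.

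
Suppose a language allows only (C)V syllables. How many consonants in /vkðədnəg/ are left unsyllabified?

4

The consonants /v/, /k/, /d/, /g/ cannot be parsed into a legal (C)V syllable (no codas are permitted; onsets are limited to one consonant).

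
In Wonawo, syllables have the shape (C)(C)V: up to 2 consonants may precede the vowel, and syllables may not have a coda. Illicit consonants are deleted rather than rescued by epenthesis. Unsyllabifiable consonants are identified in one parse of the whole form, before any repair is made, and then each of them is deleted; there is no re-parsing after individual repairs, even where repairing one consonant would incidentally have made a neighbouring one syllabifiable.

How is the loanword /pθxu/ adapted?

θxu

The consonants /p/ cannot be parsed into a legal (C)(C)V syllable (no codas are permitted; onsets may contain at most 2 consonants).
Each unlicensed consonant is deleted: /p/.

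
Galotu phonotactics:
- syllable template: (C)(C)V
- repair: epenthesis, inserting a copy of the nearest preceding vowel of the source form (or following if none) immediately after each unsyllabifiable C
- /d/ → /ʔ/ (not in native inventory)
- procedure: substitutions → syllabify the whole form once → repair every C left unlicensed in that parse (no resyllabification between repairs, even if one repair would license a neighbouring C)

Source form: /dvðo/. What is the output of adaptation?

Substitution: /d/ → /ʔ/, giving /ʔvðo/.
Syllabifying with onset maximization leaves /ʔ/ stranded (no codas are permitted; onsets may contain at most 2 consonants).
Each unlicensed consonant becomes the onset of a new syllable: /ʔ/ → /ʔo/.

ʔovðo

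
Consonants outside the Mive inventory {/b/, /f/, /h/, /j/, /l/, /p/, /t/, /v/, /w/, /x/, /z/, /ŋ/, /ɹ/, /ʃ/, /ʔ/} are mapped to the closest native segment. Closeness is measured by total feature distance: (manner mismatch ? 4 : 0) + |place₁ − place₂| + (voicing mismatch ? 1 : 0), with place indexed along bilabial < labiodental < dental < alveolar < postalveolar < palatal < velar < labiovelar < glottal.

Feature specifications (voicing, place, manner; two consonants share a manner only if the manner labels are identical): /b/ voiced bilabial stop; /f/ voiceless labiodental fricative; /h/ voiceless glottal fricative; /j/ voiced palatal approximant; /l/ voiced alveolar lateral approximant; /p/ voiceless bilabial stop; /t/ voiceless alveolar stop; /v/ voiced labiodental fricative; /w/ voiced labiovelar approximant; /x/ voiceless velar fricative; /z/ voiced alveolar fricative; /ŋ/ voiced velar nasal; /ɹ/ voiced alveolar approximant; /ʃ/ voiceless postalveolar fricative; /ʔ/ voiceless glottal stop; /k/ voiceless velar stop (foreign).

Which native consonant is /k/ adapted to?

ʔ

/ʔ/ is closest: same manner (stop), place distance 2 (velar→glottal), same voicing; total 2. Next closest is /t/ at distance 3.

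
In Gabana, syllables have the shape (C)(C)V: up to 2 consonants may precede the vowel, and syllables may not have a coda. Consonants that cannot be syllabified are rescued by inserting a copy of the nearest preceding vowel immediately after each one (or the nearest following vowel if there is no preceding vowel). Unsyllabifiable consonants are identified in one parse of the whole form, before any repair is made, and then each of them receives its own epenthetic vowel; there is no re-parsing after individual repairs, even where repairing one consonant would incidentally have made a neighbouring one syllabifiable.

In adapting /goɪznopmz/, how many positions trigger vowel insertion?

3

The unsyllabifiable consonants are /p/, /m/, /z/; each receives one epenthetic vowel.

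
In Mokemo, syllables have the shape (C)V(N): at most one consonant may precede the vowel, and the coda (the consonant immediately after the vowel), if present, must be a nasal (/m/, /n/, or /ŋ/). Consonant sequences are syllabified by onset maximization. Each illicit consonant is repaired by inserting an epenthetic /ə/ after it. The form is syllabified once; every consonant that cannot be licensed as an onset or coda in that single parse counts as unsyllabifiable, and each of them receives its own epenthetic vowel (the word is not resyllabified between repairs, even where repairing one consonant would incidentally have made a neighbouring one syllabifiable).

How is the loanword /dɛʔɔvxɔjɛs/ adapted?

dɛʔɔvəxɔjɛsə

Syllabifying with onset maximization leaves /v/, /s/ stranded (only a nasal (/m/, /n/, or /ŋ/) is licensed in coda position; onsets are limited to one consonant).
Inserting the epenthetic vowel yields /v/ → /və/, /s/ → /sə/.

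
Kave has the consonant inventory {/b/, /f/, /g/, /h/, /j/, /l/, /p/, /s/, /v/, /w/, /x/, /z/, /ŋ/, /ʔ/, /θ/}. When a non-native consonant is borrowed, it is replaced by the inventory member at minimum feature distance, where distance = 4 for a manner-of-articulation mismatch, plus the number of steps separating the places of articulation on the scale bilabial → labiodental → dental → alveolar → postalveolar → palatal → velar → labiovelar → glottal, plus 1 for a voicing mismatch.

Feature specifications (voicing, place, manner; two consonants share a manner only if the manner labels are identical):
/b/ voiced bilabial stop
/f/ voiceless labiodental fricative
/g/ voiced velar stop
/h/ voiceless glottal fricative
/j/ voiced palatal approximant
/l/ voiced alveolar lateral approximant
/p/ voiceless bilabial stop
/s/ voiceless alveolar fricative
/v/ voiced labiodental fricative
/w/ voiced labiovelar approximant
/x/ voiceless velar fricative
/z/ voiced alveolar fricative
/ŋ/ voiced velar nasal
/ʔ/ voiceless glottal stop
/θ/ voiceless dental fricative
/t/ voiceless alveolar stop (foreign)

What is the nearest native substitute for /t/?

p

/p/ is closest: same manner (stop), place distance 3 (alveolar→bilabial), same voicing; total 3. Next closest is /b/ at distance 4.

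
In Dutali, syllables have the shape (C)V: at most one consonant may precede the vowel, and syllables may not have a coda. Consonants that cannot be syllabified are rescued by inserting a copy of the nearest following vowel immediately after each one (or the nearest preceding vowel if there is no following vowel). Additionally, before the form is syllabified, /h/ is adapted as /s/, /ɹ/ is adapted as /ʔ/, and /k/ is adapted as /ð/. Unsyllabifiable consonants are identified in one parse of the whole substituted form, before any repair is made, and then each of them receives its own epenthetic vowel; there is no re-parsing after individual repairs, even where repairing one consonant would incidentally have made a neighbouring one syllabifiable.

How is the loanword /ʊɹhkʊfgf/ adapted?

ʊʔʊsʊðʊfʊgʊfʊ

Substitution: /ɹ/ → /ʔ/, /h/ → /s/, /k/ → /ð/, giving /ʊʔsðʊfgf/.
Under (C)V, the unsyllabifiable consonants are /ʔ/, /s/, /f/, /g/, /f/ (no codas are permitted; onsets are limited to one consonant).
Each unlicensed consonant becomes the onset of a new syllable: /ʔ/ → /ʔʊ/, /s/ → /sʊ/, /f/ → /fʊ/, /g/ → /gʊ/, /f/ → /fʊ/.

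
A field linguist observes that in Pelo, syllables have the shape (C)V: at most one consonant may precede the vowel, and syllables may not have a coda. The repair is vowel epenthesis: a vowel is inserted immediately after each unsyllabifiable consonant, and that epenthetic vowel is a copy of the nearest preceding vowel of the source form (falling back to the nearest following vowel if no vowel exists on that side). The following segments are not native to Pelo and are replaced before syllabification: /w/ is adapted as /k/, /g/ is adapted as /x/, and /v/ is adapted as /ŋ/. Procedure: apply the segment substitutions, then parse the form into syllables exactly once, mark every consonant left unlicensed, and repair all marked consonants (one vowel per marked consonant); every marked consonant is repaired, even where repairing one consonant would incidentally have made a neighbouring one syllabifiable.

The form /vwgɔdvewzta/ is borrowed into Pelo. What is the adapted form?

Substitution: /v/ → /ŋ/, /w/ → /k/, /g/ → /x/, giving /ŋkxɔdŋekzta/.
Syllabifying with onset maximization leaves /ŋ/, /k/, /d/, /k/, /z/ stranded (no codas are permitted; onsets are limited to one consonant).
Each unlicensed consonant becomes the onset of a new syllable: /ŋ/ → /ŋɔ/, /k/ → /kɔ/, /d/ → /dɔ/, /k/ → /ke/, /z/ → /ze/.

ŋɔkɔxɔdɔŋekezeta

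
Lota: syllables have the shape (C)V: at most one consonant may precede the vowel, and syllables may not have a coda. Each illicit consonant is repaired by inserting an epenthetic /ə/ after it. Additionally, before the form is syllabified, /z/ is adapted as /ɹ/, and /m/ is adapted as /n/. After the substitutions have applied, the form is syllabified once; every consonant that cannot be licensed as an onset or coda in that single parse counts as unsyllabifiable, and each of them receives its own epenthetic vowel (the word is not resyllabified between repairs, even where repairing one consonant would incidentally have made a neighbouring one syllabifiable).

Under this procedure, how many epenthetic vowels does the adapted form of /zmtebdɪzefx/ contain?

5

After substitution the input is /ɹntebdɪɹefx/.
The unsyllabifiable consonants are /ɹ/, /n/, /b/, /f/, /x/; each receives one epenthetic vowel.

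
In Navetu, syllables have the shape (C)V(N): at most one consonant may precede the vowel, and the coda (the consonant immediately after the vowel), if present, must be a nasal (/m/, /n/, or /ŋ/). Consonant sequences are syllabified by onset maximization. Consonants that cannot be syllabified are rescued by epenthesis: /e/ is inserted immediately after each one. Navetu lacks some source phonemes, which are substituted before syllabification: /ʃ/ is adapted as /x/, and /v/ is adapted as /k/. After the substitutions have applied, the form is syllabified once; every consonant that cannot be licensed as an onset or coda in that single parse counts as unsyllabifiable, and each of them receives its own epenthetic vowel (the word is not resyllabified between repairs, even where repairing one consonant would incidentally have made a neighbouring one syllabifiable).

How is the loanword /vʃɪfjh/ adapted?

Substitution: /v/ → /k/, /ʃ/ → /x/, giving /kxɪfjh/.
Under (C)V(N), the unsyllabifiable consonants are /k/, /f/, /j/, /h/ (only a nasal (/m/, /n/, or /ŋ/) is licensed in coda position; onsets are limited to one consonant).
Inserting the epenthetic vowel yields /k/ → /ke/, /f/ → /fe/, /j/ → /je/, /h/ → /he/.

kexɪfejehe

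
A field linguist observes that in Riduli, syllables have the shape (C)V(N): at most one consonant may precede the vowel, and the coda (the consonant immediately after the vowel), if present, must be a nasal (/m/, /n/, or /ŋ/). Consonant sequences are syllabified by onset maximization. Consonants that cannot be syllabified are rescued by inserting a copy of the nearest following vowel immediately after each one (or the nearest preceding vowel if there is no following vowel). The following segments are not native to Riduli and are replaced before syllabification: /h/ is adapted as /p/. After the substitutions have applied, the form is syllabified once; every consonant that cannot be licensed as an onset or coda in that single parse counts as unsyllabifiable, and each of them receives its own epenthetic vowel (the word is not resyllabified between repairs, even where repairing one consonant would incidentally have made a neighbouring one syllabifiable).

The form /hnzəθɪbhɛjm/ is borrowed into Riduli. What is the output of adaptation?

pənəzəθɪbɛpɛjɛmɛ

Substitution: /h/ → /p/, giving /pnzəθɪbpɛjm/.
Syllabifying with onset maximization leaves /p/, /n/, /b/, /j/, /m/ stranded (only a nasal (/m/, /n/, or /ŋ/) is licensed in coda position; onsets are limited to one consonant).
Epenthesis after each stranded consonant: /p/ → /pə/, /n/ → /nə/, /b/ → /bɛ/, /j/ → /jɛ/, /m/ → /mɛ/.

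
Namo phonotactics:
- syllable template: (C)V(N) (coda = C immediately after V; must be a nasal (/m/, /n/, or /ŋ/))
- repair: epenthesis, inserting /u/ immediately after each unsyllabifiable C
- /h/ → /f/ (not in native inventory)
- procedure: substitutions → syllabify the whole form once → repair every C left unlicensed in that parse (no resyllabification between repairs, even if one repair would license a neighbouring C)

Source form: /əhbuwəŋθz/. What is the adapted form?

əfubuwəŋθuzu

Substitution: /h/ → /f/, giving /əfbuwəŋθz/.
Under (C)V(N), the unsyllabifiable consonants are /f/, /θ/, /z/ (only a nasal (/m/, /n/, or /ŋ/) is licensed in coda position; onsets are limited to one consonant).
Inserting the epenthetic vowel yields /f/ → /fu/, /θ/ → /θu/, /z/ → /zu/.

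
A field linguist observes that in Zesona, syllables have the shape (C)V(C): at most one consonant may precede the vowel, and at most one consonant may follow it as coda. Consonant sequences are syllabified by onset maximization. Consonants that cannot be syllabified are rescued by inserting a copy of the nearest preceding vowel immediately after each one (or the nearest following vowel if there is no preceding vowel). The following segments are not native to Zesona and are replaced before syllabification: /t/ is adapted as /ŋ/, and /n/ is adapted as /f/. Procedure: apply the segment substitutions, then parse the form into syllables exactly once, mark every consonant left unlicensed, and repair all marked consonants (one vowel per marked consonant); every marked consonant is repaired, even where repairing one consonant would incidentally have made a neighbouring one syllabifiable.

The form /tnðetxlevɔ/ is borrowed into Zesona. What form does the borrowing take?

Substitution: /t/ → /ŋ/, /n/ → /f/, giving /ŋfðeŋxlevɔ/.
Syllabifying with onset maximization leaves /ŋ/, /f/, /x/ stranded (at most one coda consonant is licensed; onsets are limited to one consonant).
Inserting the epenthetic vowel yields /ŋ/ → /ŋe/, /f/ → /fe/, /x/ → /xe/.

ŋefeðeŋxelevɔ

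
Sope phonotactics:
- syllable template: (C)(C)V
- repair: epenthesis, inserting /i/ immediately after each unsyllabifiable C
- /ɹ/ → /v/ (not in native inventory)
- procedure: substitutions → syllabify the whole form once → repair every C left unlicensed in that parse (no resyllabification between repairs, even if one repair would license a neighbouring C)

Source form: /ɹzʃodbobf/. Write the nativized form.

vizʃodbobifi

Substitution: /ɹ/ → /v/, giving /vzʃodbobf/.
The consonants /v/, /b/, /f/ cannot be parsed into a legal (C)(C)V syllable (no codas are permitted; onsets may contain at most 2 consonants).
Each unlicensed consonant becomes the onset of a new syllable: /v/ → /vi/, /b/ → /bi/, /f/ → /fi/.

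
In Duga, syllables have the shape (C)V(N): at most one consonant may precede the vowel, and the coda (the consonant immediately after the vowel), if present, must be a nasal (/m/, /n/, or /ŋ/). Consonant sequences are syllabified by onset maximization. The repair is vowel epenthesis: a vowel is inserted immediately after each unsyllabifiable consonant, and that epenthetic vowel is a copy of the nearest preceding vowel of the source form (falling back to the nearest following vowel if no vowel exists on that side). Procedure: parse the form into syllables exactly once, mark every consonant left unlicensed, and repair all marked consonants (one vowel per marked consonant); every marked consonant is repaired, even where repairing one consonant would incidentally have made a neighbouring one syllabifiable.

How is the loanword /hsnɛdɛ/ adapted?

The consonants /h/, /s/ cannot be parsed into a legal (C)V(N) syllable (only a nasal (/m/, /n/, or /ŋ/) is licensed in coda position; onsets are limited to one consonant).
Inserting the epenthetic vowel yields /h/ → /hɛ/, /s/ → /sɛ/.

hɛsɛnɛdɛ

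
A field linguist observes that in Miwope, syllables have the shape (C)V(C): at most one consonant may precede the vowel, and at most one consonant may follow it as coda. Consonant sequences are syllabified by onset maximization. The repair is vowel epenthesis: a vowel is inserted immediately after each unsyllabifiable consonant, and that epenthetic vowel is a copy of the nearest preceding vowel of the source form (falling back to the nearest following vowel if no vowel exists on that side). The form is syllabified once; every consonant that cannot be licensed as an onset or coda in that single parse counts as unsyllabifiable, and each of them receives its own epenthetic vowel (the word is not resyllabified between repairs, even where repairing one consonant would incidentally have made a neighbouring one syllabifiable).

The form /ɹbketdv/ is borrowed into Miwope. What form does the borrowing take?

Under (C)V(C), the unsyllabifiable consonants are /ɹ/, /b/, /d/, /v/ (at most one coda consonant is licensed; onsets are limited to one consonant).
Each unlicensed consonant becomes the onset of a new syllable: /ɹ/ → /ɹe/, /b/ → /be/, /d/ → /de/, /v/ → /ve/.

ɹebeketdeve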